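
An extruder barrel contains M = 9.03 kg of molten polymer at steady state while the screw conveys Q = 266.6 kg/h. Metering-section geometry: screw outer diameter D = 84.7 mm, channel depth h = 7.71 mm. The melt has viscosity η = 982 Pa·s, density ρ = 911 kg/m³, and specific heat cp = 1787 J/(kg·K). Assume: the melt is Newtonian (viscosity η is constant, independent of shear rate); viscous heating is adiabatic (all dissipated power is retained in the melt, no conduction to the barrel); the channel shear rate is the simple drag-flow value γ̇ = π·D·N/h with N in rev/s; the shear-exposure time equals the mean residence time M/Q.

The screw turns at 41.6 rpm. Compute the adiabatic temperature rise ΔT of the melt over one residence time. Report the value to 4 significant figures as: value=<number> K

Convert throughput: Q = 266.6 kg/h = 266.6/3600 = 0.0740556 kg/s
Mean residence time: t_res = M/Q_s = 9.03 kg / 0.0740556 kg/s = 121.935 s
Convert to SI: D = 0.0847 m, h = 0.00771 m, N = 41.6/60 = 0.693333 rev/s
Shear rate: γ̇ = πDN/h = π·0.0847·0.693333/0.00771 = 23.9288 s⁻¹
ΔT = η·γ̇²·t_res / (ρ·cp) = 982 · (23.9288)² · 121.935 / (911 · 1787) = 42.1154 K

value=42.12 K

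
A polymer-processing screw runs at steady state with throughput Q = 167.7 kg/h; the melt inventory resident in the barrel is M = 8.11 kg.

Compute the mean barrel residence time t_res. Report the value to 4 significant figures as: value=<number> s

value=174.1 s

Throughput in SI: Q_s = 167.7 kg/h ÷ 3600 s/h = 0.0465833 kg/s
Mean residence time: t_res = M/Q_s = 8.11 kg / 0.0465833 kg/s = 174.097 s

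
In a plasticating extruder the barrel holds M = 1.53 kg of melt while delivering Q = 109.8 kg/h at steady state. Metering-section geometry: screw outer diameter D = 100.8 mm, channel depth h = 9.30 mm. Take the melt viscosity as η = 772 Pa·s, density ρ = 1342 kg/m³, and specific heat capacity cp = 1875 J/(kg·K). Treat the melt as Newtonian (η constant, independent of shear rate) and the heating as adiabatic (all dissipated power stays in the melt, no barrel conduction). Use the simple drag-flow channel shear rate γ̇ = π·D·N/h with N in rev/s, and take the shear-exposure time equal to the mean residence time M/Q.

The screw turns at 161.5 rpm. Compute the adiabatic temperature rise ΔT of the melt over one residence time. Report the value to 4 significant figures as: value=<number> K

Throughput in SI: Q_s = 109.8 kg/h ÷ 3600 s/h = 0.0305 kg/s
Mean residence time: t_res = M/Q_s = 1.53 kg / 0.0305 kg/s = 50.1639 s
D = 100.8 mm = 0.1008 m;  h = 9.30 mm = 0.0093 m;  N = 161.5 rpm / 60 = 2.69167 rev/s
γ̇ = π D N / h = (π)(0.1008)(2.69167) / 0.0093 = 91.6534 s⁻¹
Adiabatic rise: ΔT = η γ̇² t_res / (ρ cp) = 772·(91.6534)²·50.1639 / (1342·1875) = 129.286 K

value=129.3 K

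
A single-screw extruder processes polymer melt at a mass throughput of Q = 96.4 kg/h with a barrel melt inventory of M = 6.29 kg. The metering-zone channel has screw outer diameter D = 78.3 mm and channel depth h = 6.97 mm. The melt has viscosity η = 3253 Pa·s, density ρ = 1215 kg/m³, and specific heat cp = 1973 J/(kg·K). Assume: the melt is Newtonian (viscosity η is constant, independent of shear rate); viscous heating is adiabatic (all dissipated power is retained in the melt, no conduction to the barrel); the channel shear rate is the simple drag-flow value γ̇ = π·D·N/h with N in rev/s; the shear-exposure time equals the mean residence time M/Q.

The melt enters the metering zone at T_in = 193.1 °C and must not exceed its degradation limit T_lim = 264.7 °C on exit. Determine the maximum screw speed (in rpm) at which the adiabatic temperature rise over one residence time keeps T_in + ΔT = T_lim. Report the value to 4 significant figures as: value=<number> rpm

value=25.48 rpm

Q_s = Q / 3600 = 96.4 / 3600 = 0.0267778 kg/s
Mean residence time: t_res = M/Q_s = 6.29 kg / 0.0267778 kg/s = 234.896 s
Geometry in SI: D = 78.3 mm → 0.0783 m, h = 6.97 mm → 0.00697 m
Allowable rise: ΔT_a = T_lim − T_in = 264.7 − 193.1 = 71.6 K
γ̇_max² = ΔT_a·ρ·cp/(η·t_res) = 71.6·1215·1973/(3253·234.896) = 224.624 s⁻²
γ̇_max = √224.624 = 14.9875 s⁻¹
N_max = γ̇_max·h / (π·D) = 14.9875 · 0.00697 / (π · 0.0783) = 0.424668 rev/s = 25.4801 rpm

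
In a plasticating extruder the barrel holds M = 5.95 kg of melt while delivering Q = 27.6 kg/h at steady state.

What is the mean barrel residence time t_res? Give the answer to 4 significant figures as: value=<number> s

value=776.1 s

Convert throughput: Q = 27.6 kg/h = 27.6/3600 = 0.00766667 kg/s
Mean residence time: t_res = M/Q_s = 5.95 kg / 0.00766667 kg/s = 776.087 s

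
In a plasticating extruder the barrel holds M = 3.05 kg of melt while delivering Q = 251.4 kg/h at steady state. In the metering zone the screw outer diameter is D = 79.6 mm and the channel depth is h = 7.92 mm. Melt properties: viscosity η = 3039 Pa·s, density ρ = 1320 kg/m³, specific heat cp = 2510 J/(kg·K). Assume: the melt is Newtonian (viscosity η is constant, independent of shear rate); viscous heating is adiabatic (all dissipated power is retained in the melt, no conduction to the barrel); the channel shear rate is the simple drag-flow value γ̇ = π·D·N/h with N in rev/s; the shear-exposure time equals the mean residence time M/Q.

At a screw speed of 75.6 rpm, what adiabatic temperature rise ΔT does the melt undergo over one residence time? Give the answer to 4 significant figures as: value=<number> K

Convert throughput: Q = 251.4 kg/h = 251.4/3600 = 0.0698333 kg/s
t_res = M / Q_s = 3.05 / 0.0698333 = 43.6754 s
D = 79.6 mm = 0.0796 m;  h = 7.92 mm = 0.00792 m;  N = 75.6 rpm / 60 = 1.26 rev/s
γ̇ = π·D·N / h = π · 0.0796 · 1.26 / 0.00792 = 39.784 s⁻¹
Adiabatic rise: ΔT = η γ̇² t_res / (ρ cp) = 3039·(39.784)²·43.6754 / (1320·2510) = 63.4069 K

value=63.41 K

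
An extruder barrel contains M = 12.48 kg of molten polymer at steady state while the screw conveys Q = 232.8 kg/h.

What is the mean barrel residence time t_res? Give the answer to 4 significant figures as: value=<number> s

Throughput in SI: Q_s = 232.8 kg/h ÷ 3600 s/h = 0.0646667 kg/s
t_res = M / Q_s = 12.48 / 0.0646667 = 192.99 s

value=193.0 s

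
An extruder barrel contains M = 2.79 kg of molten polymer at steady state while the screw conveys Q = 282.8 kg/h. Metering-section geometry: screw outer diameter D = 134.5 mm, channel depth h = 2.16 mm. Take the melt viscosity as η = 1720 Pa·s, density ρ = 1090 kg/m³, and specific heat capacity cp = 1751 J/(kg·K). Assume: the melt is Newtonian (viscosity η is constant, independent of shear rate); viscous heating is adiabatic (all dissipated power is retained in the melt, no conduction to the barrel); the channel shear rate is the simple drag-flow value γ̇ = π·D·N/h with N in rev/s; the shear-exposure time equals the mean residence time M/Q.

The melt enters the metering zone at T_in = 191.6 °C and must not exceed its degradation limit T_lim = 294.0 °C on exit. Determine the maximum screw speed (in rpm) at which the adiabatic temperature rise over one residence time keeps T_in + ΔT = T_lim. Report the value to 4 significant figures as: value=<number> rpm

Q_s = Q / 3600 = 282.8 / 3600 = 0.0785556 kg/s
t_res = M / Q_s = 2.79 / 0.0785556 = 35.5163 s
Geometry in SI: D = 134.5 mm → 0.1345 m, h = 2.16 mm → 0.00216 m
Allowable rise: ΔT_a = T_lim − T_in = 294.0 − 191.6 = 102.4 K
γ̇_max² = ΔT_a·ρ·cp/(η·t_res) = 102.4·1090·1751/(1720·35.5163) = 3199.31 s⁻²
γ̇_max = sqrt(3199.31) = 56.5625 s⁻¹
N_max = γ̇_max·h / (π·D) = 56.5625 · 0.00216 / (π · 0.1345) = 0.289141 rev/s = 17.3485 rpm

value=17.35 rpm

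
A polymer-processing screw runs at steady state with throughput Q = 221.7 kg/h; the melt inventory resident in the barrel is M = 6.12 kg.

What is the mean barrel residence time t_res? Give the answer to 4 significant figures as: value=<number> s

value=99.38 s

Throughput in SI: Q_s = 221.7 kg/h ÷ 3600 s/h = 0.0615833 kg/s
Mean residence time: t_res = M/Q_s = 6.12 kg / 0.0615833 kg/s = 99.3775 s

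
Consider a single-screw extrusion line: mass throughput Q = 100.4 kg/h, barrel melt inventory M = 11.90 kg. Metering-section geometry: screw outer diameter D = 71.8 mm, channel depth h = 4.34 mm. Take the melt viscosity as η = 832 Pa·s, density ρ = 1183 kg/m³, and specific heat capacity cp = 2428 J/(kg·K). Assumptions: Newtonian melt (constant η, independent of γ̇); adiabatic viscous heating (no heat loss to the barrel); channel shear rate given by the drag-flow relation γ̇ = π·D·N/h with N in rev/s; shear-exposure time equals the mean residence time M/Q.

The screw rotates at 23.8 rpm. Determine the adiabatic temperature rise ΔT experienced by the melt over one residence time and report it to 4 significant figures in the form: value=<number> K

value=52.53 K

Throughput in SI: Q_s = 100.4 kg/h ÷ 3600 s/h = 0.0278889 kg/s
t_res = M / Q_s = 11.90 / 0.0278889 = 426.693 s
D = 71.8 mm = 0.0718 m;  h = 4.34 mm = 0.00434 m;  N = 23.8 rpm / 60 = 0.396667 rev/s
γ̇ = π D N / h = (π)(0.0718)(0.396667) / 0.00434 = 20.6163 s⁻¹
Adiabatic rise: ΔT = η γ̇² t_res / (ρ cp) = 832·(20.6163)²·426.693 / (1183·2428) = 52.5323 K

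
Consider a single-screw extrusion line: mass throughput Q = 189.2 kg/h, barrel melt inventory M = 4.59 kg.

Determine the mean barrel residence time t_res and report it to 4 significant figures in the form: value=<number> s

Q_s = Q / 3600 = 189.2 / 3600 = 0.0525556 kg/s
Mean residence time: t_res = M/Q_s = 4.59 kg / 0.0525556 kg/s = 87.3362 s

value=87.34 s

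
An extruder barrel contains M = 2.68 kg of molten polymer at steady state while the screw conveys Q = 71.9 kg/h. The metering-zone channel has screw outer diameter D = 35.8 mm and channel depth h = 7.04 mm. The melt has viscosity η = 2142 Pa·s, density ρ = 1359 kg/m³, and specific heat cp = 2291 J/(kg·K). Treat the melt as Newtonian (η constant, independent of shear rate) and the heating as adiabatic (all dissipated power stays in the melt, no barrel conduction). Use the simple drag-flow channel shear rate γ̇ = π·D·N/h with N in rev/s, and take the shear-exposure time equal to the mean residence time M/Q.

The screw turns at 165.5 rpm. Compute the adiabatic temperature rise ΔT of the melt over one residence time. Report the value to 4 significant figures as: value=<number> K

Q_s = Q / 3600 = 71.9 / 3600 = 0.0199722 kg/s
t_res = M / Q_s = 2.68 ÷ 0.0199722 = 134.186 s
D = 35.8 mm = 0.0358 m;  h = 7.04 mm = 0.00704 m;  N = 165.5 rpm / 60 = 2.75833 rev/s
γ̇ = π·D·N / h = π · 0.0358 · 2.75833 / 0.00704 = 44.0663 s⁻¹
Adiabatic rise: ΔT = η γ̇² t_res / (ρ cp) = 2142·(44.0663)²·134.186 / (1359·2291) = 179.266 K

value=179.3 K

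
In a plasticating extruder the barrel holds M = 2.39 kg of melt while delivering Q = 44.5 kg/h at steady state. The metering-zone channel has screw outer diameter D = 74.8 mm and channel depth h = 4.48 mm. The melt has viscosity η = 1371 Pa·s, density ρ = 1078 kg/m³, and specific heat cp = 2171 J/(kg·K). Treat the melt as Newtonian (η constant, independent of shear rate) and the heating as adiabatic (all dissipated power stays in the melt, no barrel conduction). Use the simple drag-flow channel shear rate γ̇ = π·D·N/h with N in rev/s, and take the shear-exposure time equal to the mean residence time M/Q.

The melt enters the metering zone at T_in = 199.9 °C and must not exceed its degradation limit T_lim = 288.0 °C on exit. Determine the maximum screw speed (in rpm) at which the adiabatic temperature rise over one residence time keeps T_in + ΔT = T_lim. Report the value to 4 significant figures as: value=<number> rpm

value=31.90 rpm

Throughput in SI: Q_s = 44.5 kg/h ÷ 3600 s/h = 0.0123611 kg/s
t_res = M / Q_s = 2.39 / 0.0123611 = 193.348 s
D = 74.8 mm = 0.0748 m;  h = 4.48 mm = 0.00448 m
Allowable rise: ΔT_a = T_lim − T_in = 288.0 − 199.9 = 88.1 K
Invert ΔT = ηγ̇²t_res/(ρcp) for γ̇: γ̇_max² = ΔT_a ρ cp / (η t_res) = 88.1·1078·2171 / (1371·193.348) = 777.816 s⁻²
Take the square root: γ̇_max = √(777.816) = 27.8893 s⁻¹
N_max = γ̇_max·h / (π·D) = 27.8893 · 0.00448 / (π · 0.0748) = 0.531698 rev/s = 31.9019 rpm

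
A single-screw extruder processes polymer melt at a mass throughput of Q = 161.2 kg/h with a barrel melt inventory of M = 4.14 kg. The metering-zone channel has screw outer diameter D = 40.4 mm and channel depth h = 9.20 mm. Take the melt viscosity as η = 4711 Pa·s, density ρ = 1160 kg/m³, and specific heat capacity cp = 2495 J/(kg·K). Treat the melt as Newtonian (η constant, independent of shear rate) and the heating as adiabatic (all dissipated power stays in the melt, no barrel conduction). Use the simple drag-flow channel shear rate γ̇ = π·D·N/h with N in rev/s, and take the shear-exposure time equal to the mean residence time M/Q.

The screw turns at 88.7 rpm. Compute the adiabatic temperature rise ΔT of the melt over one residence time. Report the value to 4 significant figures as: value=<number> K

value=62.60 K

Convert throughput: Q = 161.2 kg/h = 161.2/3600 = 0.0447778 kg/s
t_res = M / Q_s = 4.14 ÷ 0.0447778 = 92.4566 s
D = 40.4 mm = 0.0404 m;  h = 9.20 mm = 0.0092 m;  N = 88.7 rpm / 60 = 1.47833 rev/s
γ̇ = π D N / h = (π)(0.0404)(1.47833) / 0.0092 = 20.3946 s⁻¹
ΔT = η·γ̇²·t_res/(ρ·cp) = [4711 × 20.3946² × 92.4566] / [1160 × 2495] = 62.5971 K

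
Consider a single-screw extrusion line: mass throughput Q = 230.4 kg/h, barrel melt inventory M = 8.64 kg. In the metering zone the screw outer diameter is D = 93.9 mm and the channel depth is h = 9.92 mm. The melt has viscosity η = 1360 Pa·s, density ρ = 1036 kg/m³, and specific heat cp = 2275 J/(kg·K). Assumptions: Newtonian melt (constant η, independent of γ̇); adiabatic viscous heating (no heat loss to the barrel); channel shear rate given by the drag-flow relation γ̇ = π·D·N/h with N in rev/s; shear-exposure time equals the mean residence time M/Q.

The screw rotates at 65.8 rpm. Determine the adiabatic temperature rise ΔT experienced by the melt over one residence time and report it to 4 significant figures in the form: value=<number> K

Q_s = Q / 3600 = 230.4 / 3600 = 0.064 kg/s
Mean residence time: t_res = M/Q_s = 8.64 kg / 0.064 kg/s = 135 s
D = 93.9 mm = 0.0939 m;  h = 9.92 mm = 0.00992 m;  N = 65.8 rpm / 60 = 1.09667 rev/s
γ̇ = π·D·N / h = π · 0.0939 · 1.09667 / 0.00992 = 32.6121 s⁻¹
ΔT = η·γ̇²·t_res/(ρ·cp) = [1360 × 32.6121² × 135] / [1036 × 2275] = 82.8492 K

value=82.85 K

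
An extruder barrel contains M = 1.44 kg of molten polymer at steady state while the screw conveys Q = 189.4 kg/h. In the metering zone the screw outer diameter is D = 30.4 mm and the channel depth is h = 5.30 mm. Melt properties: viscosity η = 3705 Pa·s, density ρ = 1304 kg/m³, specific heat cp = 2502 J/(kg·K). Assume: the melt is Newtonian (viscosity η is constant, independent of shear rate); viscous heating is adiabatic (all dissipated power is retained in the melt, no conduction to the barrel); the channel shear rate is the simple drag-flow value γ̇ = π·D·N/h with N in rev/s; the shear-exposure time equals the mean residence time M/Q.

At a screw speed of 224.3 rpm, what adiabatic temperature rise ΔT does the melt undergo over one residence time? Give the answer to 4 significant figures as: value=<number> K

Q_s = Q / 3600 = 189.4 / 3600 = 0.0526111 kg/s
t_res = M / Q_s = 1.44 / 0.0526111 = 27.3706 s
Convert to SI: D = 0.0304 m, h = 0.0053 m, N = 224.3/60 = 3.73833 rev/s
γ̇ = π D N / h = (π)(0.0304)(3.73833) / 0.0053 = 67.3636 s⁻¹
Adiabatic rise: ΔT = η γ̇² t_res / (ρ cp) = 3705·(67.3636)²·27.3706 / (1304·2502) = 141.046 K

value=141.0 K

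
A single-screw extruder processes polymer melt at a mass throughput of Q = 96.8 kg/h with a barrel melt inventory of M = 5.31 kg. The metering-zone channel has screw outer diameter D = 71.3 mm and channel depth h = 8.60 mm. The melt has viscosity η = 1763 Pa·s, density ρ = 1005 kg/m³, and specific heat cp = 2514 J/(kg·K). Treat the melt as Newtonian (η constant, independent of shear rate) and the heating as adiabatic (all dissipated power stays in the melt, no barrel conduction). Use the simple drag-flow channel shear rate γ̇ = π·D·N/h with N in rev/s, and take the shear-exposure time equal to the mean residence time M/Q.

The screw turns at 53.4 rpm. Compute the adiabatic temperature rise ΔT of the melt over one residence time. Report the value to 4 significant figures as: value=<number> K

value=74.05 K

Q_s = Q / 3600 = 96.8 / 3600 = 0.0268889 kg/s
t_res = M / Q_s = 5.31 ÷ 0.0268889 = 197.479 s
Convert to SI: D = 0.0713 m, h = 0.0086 m, N = 53.4/60 = 0.89 rev/s
γ̇ = π·D·N / h = π · 0.0713 · 0.89 / 0.0086 = 23.1809 s⁻¹
ΔT = η·γ̇²·t_res/(ρ·cp) = [1763 × 23.1809² × 197.479] / [1005 × 2514] = 74.0465 K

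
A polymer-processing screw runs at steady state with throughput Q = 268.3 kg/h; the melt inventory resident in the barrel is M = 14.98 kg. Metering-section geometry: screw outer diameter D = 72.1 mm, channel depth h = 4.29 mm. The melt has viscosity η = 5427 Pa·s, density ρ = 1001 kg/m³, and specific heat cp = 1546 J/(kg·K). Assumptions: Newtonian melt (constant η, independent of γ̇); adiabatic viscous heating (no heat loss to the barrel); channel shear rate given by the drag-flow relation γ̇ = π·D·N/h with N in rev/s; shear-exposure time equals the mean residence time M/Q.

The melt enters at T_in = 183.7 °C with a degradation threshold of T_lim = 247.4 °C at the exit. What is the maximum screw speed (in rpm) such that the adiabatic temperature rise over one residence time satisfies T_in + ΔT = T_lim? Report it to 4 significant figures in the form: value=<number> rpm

value=10.80 rpm

Q_s = Q / 3600 = 268.3 / 3600 = 0.0745278 kg/s
t_res = M / Q_s = 14.98 / 0.0745278 = 200.999 s
D = 72.1 mm = 0.0721 m;  h = 4.29 mm = 0.00429 m
ΔT_a = T_lim − T_in = 247.4 − 183.7 = 63.7 K
Invert ΔT = ηγ̇²t_res/(ρcp) for γ̇: γ̇_max² = ΔT_a ρ cp / (η t_res) = 63.7·1001·1546 / (5427·200.999) = 90.3711 s⁻²
γ̇_max = sqrt(90.3711) = 9.50637 s⁻¹
N_max = γ̇_max·h / (π·D) = 9.50637 · 0.00429 / (π · 0.0721) = 0.180047 rev/s = 10.8028 rpm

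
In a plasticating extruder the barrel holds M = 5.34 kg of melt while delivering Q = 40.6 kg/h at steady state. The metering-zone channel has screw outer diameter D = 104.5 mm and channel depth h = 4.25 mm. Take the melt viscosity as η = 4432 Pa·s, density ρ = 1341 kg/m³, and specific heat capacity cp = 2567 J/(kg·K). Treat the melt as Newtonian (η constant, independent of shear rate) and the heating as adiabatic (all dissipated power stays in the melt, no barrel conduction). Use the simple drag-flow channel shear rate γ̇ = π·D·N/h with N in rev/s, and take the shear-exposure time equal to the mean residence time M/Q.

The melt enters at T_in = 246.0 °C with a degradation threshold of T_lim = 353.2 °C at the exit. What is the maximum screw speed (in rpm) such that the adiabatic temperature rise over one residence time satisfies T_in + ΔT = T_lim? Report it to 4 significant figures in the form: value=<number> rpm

value=10.30 rpm

Q_s = Q / 3600 = 40.6 / 3600 = 0.0112778 kg/s
t_res = M / Q_s = 5.34 / 0.0112778 = 473.498 s
D = 104.5 mm = 0.1045 m;  h = 4.25 mm = 0.00425 m
ΔT_a = T_lim − T_in = 353.2 − 246.0 = 107.2 K
Invert ΔT = ηγ̇²t_res/(ρcp) for γ̇: γ̇_max² = ΔT_a ρ cp / (η t_res) = 107.2·1341·2567 / (4432·473.498) = 175.846 s⁻²
γ̇_max = sqrt(175.846) = 13.2607 s⁻¹
N_max = γ̇_max·h / (π·D) = 13.2607 · 0.00425 / (π · 0.1045) = 0.171668 rev/s = 10.3001 rpm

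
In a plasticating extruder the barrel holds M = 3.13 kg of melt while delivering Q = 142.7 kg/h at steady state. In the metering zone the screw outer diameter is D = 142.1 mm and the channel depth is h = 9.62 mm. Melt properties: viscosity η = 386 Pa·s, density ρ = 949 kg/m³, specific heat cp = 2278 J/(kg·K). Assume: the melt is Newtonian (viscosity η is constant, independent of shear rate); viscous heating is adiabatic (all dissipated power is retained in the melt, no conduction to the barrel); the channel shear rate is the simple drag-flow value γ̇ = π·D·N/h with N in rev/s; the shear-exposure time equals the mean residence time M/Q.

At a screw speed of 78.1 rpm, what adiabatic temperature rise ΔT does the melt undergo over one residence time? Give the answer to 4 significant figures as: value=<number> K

Convert throughput: Q = 142.7 kg/h = 142.7/3600 = 0.0396389 kg/s
t_res = M / Q_s = 3.13 / 0.0396389 = 78.9629 s
Geometry in metres: D = 142.1 mm → 0.1421 m, h = 9.62 mm → 0.00962 m; screw speed N = 78.1 rpm = 1.30167 rev/s
Shear rate: γ̇ = πDN/h = π·0.1421·1.30167/0.00962 = 60.4044 s⁻¹
ΔT = η·γ̇²·t_res / (ρ·cp) = 386 · (60.4044)² · 78.9629 / (949 · 2278) = 51.4432 K

value=51.44 K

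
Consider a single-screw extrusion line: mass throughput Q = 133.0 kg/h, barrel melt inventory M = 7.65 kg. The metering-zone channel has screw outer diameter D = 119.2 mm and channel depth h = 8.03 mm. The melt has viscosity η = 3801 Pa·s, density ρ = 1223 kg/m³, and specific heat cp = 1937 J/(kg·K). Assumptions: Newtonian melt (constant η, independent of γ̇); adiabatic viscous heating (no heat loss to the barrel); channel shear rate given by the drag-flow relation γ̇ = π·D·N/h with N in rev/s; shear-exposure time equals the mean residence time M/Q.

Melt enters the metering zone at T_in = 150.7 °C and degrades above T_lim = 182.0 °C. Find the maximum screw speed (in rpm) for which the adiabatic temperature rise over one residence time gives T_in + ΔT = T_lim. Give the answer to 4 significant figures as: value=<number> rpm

Convert throughput: Q = 133.0 kg/h = 133.0/3600 = 0.0369444 kg/s
t_res = M / Q_s = 7.65 ÷ 0.0369444 = 207.068 s
D = 119.2 mm = 0.1192 m;  h = 8.03 mm = 0.00803 m
ΔT_a = T_lim − T_in = 182.0 − 150.7 = 31.3 K
Invert ΔT = ηγ̇²t_res/(ρcp) for γ̇: γ̇_max² = ΔT_a ρ cp / (η t_res) = 31.3·1223·1937 / (3801·207.068) = 94.2085 s⁻²
Take the square root: γ̇_max = √(94.2085) = 9.70611 s⁻¹
N_max = γ̇_max·h / (π·D) = 9.70611 · 0.00803 / (π · 0.1192) = 0.20813 rev/s = 12.4878 rpm

value=12.49 rpm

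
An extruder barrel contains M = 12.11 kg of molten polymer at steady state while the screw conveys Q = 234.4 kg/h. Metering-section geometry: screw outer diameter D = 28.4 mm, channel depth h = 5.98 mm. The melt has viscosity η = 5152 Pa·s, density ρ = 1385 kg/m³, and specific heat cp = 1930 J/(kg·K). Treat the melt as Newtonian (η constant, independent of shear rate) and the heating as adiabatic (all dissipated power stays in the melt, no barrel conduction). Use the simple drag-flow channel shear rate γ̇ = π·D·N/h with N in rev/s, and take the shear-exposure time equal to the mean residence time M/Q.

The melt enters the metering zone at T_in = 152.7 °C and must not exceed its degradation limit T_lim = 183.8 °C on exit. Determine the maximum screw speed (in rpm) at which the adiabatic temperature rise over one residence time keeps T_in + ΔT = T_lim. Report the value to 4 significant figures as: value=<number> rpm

Throughput in SI: Q_s = 234.4 kg/h ÷ 3600 s/h = 0.0651111 kg/s
t_res = M / Q_s = 12.11 ÷ 0.0651111 = 185.99 s
D = 28.4 mm = 0.0284 m;  h = 5.98 mm = 0.00598 m
ΔT_a = T_lim − T_in = 183.8 − 152.7 = 31.1 K
γ̇_max² = ΔT_a·ρ·cp/(η·t_res) = 31.1·1385·1930/(5152·185.99) = 86.7566 s⁻²
γ̇_max = sqrt(86.7566) = 9.31432 s⁻¹
Solve γ̇ = πDN/h for N: N_max = γ̇_max·h/(π·D) = 9.31432 × 0.00598 / (π × 0.0284) = 0.624287 rev/s = 37.4572 rpm

value=37.46 rpm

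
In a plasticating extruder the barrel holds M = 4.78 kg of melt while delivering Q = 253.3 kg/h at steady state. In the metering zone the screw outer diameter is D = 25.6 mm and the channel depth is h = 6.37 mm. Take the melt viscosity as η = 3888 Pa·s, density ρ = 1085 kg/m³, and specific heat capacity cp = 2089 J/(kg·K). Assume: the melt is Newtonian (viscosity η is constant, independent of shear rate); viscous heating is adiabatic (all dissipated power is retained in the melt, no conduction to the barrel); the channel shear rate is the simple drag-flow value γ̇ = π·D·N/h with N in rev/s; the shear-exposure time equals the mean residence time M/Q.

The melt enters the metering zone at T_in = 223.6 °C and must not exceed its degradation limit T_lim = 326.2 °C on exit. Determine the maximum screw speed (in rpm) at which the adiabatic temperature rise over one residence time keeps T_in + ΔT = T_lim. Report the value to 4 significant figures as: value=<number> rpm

Throughput in SI: Q_s = 253.3 kg/h ÷ 3600 s/h = 0.0703611 kg/s
t_res = M / Q_s = 4.78 / 0.0703611 = 67.9353 s
Geometry in SI: D = 25.6 mm → 0.0256 m, h = 6.37 mm → 0.00637 m
ΔT_a = T_lim − T_in = 326.2 °C − 223.6 °C = 102.6 K
γ̇_max² = ΔT_a·ρ·cp / (η·t_res) = [102.6 × 1085 × 2089] / [3888 × 67.9353] = 880.428 s⁻²
γ̇_max = √880.428 = 29.672 s⁻¹
Solve γ̇ = πDN/h for N: N_max = γ̇_max·h/(π·D) = 29.672 × 0.00637 / (π × 0.0256) = 2.35016 rev/s = 141.009 rpm

value=141.0 rpm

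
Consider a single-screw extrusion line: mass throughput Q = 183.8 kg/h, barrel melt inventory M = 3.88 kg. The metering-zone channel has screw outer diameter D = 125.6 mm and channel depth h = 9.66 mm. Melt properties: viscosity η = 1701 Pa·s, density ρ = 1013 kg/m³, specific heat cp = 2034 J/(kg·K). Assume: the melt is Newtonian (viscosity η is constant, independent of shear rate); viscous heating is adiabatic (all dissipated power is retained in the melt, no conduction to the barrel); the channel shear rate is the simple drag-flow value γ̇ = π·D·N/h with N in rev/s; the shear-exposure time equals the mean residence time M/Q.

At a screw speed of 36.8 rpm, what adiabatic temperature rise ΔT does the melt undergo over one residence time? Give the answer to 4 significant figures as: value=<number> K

Convert throughput: Q = 183.8 kg/h = 183.8/3600 = 0.0510556 kg/s
t_res = M / Q_s = 3.88 / 0.0510556 = 75.9956 s
Geometry in metres: D = 125.6 mm → 0.1256 m, h = 9.66 mm → 0.00966 m; screw speed N = 36.8 rpm = 0.613333 rev/s
γ̇ = π D N / h = (π)(0.1256)(0.613333) / 0.00966 = 25.053 s⁻¹
ΔT = η·γ̇²·t_res / (ρ·cp) = 1701 · (25.053)² · 75.9956 / (1013 · 2034) = 39.3777 K

value=39.38 K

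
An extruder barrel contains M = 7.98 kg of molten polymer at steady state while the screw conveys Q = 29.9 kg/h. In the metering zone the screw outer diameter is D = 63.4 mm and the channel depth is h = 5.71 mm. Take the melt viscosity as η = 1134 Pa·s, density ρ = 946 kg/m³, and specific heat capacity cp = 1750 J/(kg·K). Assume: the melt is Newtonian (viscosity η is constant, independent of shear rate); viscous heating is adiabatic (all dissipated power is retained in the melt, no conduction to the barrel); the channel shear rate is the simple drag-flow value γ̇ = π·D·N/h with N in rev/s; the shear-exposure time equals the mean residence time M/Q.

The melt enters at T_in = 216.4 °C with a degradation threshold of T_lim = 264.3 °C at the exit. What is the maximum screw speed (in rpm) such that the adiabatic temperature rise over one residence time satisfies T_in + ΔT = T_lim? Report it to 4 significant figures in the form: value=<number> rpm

Throughput in SI: Q_s = 29.9 kg/h ÷ 3600 s/h = 0.00830556 kg/s
Mean residence time: t_res = M/Q_s = 7.98 kg / 0.00830556 kg/s = 960.803 s
D = 63.4 mm = 0.0634 m;  h = 5.71 mm = 0.00571 m
ΔT_a = T_lim − T_in = 264.3 − 216.4 = 47.9 K
γ̇_max² = ΔT_a·ρ·cp / (η·t_res) = [47.9 × 946 × 1750] / [1134 × 960.803] = 72.7809 s⁻²
Take the square root: γ̇_max = √(72.7809) = 8.53117 s⁻¹
N_max = γ̇_max·h / (π·D) = 8.53117 · 0.00571 / (π · 0.0634) = 0.244571 rev/s = 14.6743 rpm

value=14.67 rpm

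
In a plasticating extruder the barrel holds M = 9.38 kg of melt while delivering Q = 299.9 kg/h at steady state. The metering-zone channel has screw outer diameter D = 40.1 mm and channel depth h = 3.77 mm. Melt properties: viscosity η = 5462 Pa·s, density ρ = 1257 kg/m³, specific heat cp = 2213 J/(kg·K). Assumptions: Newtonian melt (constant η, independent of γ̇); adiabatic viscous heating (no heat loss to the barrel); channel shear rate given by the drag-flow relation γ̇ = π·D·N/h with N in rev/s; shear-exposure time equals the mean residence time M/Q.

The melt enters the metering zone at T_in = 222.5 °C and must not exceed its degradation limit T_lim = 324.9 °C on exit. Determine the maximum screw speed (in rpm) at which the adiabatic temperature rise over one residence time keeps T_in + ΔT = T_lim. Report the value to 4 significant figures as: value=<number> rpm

value=38.64 rpm

Throughput in SI: Q_s = 299.9 kg/h ÷ 3600 s/h = 0.0833056 kg/s
t_res = M / Q_s = 9.38 ÷ 0.0833056 = 112.598 s
D = 40.1 mm = 0.0401 m;  h = 3.77 mm = 0.00377 m
ΔT_a = T_lim − T_in = 324.9 − 222.5 = 102.4 K
Invert ΔT = ηγ̇²t_res/(ρcp) for γ̇: γ̇_max² = ΔT_a ρ cp / (η t_res) = 102.4·1257·2213 / (5462·112.598) = 463.165 s⁻²
Take the square root: γ̇_max = √(463.165) = 21.5213 s⁻¹
Solve γ̇ = πDN/h for N: N_max = γ̇_max·h/(π·D) = 21.5213 × 0.00377 / (π × 0.0401) = 0.644043 rev/s = 38.6426 rpm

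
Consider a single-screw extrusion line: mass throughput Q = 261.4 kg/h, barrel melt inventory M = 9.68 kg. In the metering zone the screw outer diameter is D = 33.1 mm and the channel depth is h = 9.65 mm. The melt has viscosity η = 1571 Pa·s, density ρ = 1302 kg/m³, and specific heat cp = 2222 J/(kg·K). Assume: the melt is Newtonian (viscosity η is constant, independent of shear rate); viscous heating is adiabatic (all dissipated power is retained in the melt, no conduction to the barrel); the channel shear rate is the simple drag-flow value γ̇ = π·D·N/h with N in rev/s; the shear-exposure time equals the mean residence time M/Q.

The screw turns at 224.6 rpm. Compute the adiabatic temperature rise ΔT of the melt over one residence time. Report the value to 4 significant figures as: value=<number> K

value=117.8 K

Throughput in SI: Q_s = 261.4 kg/h ÷ 3600 s/h = 0.0726111 kg/s
t_res = M / Q_s = 9.68 / 0.0726111 = 133.313 s
Convert to SI: D = 0.0331 m, h = 0.00965 m, N = 224.6/60 = 3.74333 rev/s
γ̇ = π D N / h = (π)(0.0331)(3.74333) / 0.00965 = 40.3375 s⁻¹
Adiabatic rise: ΔT = η γ̇² t_res / (ρ cp) = 1571·(40.3375)²·133.313 / (1302·2222) = 117.791 K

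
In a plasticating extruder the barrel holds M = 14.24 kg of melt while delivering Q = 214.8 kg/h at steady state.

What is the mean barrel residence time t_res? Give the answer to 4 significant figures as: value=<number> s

Convert throughput: Q = 214.8 kg/h = 214.8/3600 = 0.0596667 kg/s
t_res = M / Q_s = 14.24 ÷ 0.0596667 = 238.659 s

value=238.7 s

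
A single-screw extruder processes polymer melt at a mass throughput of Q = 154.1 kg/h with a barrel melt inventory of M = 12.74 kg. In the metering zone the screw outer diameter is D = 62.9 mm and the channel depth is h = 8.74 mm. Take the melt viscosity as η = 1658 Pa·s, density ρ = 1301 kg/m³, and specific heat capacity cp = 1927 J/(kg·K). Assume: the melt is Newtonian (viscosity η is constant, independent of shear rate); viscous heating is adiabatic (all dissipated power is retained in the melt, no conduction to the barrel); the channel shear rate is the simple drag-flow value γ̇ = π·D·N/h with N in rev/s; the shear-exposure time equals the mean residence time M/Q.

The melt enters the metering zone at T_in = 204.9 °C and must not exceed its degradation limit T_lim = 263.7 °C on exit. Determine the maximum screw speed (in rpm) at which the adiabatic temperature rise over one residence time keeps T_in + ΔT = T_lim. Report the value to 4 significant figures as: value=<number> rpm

value=45.87 rpm

Q_s = Q / 3600 = 154.1 / 3600 = 0.0428056 kg/s
t_res = M / Q_s = 12.74 ÷ 0.0428056 = 297.625 s
Convert to metres: D = 0.0629 m, h = 0.00874 m
Allowable rise: ΔT_a = T_lim − T_in = 263.7 − 204.9 = 58.8 K
γ̇_max² = ΔT_a·ρ·cp / (η·t_res) = [58.8 × 1301 × 1927] / [1658 × 297.625] = 298.733 s⁻²
Take the square root: γ̇_max = √(298.733) = 17.2839 s⁻¹
Solve γ̇ = πDN/h for N: N_max = γ̇_max·h/(π·D) = 17.2839 × 0.00874 / (π × 0.0629) = 0.764455 rev/s = 45.8673 rpm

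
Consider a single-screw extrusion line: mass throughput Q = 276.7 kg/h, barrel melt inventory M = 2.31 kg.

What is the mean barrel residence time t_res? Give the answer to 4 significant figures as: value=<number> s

value=30.05 s

Convert throughput: Q = 276.7 kg/h = 276.7/3600 = 0.0768611 kg/s
t_res = M / Q_s = 2.31 / 0.0768611 = 30.0542 s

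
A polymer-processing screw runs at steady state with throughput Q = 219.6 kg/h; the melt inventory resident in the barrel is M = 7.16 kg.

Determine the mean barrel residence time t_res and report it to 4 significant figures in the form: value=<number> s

value=117.4 s

Convert throughput: Q = 219.6 kg/h = 219.6/3600 = 0.061 kg/s
t_res = M / Q_s = 7.16 ÷ 0.061 = 117.377 s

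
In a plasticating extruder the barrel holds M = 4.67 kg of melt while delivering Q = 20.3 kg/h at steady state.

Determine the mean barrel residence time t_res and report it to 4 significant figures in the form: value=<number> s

Throughput in SI: Q_s = 20.3 kg/h ÷ 3600 s/h = 0.00563889 kg/s
t_res = M / Q_s = 4.67 / 0.00563889 = 828.177 s

value=828.2 s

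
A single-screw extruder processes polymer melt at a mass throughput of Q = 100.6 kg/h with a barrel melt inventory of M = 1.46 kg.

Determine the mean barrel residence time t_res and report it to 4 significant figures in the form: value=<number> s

Convert throughput: Q = 100.6 kg/h = 100.6/3600 = 0.0279444 kg/s
Mean residence time: t_res = M/Q_s = 1.46 kg / 0.0279444 kg/s = 52.2465 s

value=52.25 s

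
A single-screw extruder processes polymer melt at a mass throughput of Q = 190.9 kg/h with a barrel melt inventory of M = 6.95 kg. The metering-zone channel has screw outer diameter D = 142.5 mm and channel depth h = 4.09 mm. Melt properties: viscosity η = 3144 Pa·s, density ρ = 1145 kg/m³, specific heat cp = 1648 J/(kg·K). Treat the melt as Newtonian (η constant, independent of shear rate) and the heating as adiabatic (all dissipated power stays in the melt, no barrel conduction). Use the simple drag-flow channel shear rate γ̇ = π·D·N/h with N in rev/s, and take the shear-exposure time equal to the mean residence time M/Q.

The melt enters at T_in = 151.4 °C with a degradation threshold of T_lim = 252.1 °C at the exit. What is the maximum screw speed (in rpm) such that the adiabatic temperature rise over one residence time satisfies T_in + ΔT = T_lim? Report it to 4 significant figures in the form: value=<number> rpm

value=11.77 rpm

Q_s = Q / 3600 = 190.9 / 3600 = 0.0530278 kg/s
t_res = M / Q_s = 6.95 ÷ 0.0530278 = 131.063 s
D = 142.5 mm = 0.1425 m;  h = 4.09 mm = 0.00409 m
ΔT_a = T_lim − T_in = 252.1 °C − 151.4 °C = 100.7 K
γ̇_max² = ΔT_a·ρ·cp / (η·t_res) = [100.7 × 1145 × 1648] / [3144 × 131.063] = 461.135 s⁻²
γ̇_max = √461.135 = 21.4741 s⁻¹
N_max = γ̇_max h / (πD) = 21.4741·0.00409/(π·0.1425) = 0.196188 rev/s → ×60 = 11.7713 rpm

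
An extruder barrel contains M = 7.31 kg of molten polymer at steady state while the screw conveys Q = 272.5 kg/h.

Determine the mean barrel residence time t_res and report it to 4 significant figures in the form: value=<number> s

Convert throughput: Q = 272.5 kg/h = 272.5/3600 = 0.0756944 kg/s
t_res = M / Q_s = 7.31 / 0.0756944 = 96.5725 s

value=96.57 s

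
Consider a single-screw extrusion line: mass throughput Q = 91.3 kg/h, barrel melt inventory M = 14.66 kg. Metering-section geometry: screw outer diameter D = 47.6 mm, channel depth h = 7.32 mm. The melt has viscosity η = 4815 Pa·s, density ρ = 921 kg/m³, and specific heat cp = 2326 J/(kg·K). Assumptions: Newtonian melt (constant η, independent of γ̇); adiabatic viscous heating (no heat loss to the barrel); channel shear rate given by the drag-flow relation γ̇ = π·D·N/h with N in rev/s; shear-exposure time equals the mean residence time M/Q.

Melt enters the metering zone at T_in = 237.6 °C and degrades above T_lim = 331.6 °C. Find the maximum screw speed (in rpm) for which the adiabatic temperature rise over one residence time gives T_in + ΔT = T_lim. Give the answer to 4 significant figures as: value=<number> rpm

value=24.98 rpm

Convert throughput: Q = 91.3 kg/h = 91.3/3600 = 0.0253611 kg/s
t_res = M / Q_s = 14.66 / 0.0253611 = 578.05 s
Convert to metres: D = 0.0476 m, h = 0.00732 m
Allowable rise: ΔT_a = T_lim − T_in = 331.6 − 237.6 = 94 K
γ̇_max² = ΔT_a·ρ·cp/(η·t_res) = 94·921·2326/(4815·578.05) = 72.3494 s⁻²
Take the square root: γ̇_max = √(72.3494) = 8.50585 s⁻¹
Solve γ̇ = πDN/h for N: N_max = γ̇_max·h/(π·D) = 8.50585 × 0.00732 / (π × 0.0476) = 0.416363 rev/s = 24.9818 rpm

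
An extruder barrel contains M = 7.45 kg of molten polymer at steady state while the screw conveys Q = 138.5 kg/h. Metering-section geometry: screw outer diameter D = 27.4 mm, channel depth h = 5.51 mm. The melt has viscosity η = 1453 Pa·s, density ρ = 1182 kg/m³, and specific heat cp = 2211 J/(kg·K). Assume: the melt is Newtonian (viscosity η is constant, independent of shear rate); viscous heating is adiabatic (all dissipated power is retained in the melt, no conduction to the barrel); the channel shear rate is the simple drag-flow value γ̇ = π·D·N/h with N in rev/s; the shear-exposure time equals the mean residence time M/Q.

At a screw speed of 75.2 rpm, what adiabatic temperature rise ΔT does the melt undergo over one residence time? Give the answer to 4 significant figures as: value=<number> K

Throughput in SI: Q_s = 138.5 kg/h ÷ 3600 s/h = 0.0384722 kg/s
Mean residence time: t_res = M/Q_s = 7.45 kg / 0.0384722 kg/s = 193.646 s
Geometry in metres: D = 27.4 mm → 0.0274 m, h = 5.51 mm → 0.00551 m; screw speed N = 75.2 rpm = 1.25333 rev/s
γ̇ = π·D·N / h = π · 0.0274 · 1.25333 / 0.00551 = 19.5801 s⁻¹
Adiabatic rise: ΔT = η γ̇² t_res / (ρ cp) = 1453·(19.5801)²·193.646 / (1182·2211) = 41.2762 K

value=41.28 K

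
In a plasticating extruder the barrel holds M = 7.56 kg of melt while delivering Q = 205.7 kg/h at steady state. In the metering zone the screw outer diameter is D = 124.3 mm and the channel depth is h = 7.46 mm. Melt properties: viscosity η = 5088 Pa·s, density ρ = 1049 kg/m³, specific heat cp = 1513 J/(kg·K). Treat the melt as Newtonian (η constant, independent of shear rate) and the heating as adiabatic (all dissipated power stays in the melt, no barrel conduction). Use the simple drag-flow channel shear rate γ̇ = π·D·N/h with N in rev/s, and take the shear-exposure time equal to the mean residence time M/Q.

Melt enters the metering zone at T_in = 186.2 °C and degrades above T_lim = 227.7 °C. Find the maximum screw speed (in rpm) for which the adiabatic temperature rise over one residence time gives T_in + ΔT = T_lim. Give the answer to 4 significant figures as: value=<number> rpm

value=11.34 rpm

Throughput in SI: Q_s = 205.7 kg/h ÷ 3600 s/h = 0.0571389 kg/s
t_res = M / Q_s = 7.56 / 0.0571389 = 132.309 s
Geometry in SI: D = 124.3 mm → 0.1243 m, h = 7.46 mm → 0.00746 m
Allowable rise: ΔT_a = T_lim − T_in = 227.7 − 186.2 = 41.5 K
γ̇_max² = ΔT_a·ρ·cp/(η·t_res) = 41.5·1049·1513/(5088·132.309) = 97.842 s⁻²
γ̇_max = √97.842 = 9.89151 s⁻¹
Solve γ̇ = πDN/h for N: N_max = γ̇_max·h/(π·D) = 9.89151 × 0.00746 / (π × 0.1243) = 0.188965 rev/s = 11.3379 rpm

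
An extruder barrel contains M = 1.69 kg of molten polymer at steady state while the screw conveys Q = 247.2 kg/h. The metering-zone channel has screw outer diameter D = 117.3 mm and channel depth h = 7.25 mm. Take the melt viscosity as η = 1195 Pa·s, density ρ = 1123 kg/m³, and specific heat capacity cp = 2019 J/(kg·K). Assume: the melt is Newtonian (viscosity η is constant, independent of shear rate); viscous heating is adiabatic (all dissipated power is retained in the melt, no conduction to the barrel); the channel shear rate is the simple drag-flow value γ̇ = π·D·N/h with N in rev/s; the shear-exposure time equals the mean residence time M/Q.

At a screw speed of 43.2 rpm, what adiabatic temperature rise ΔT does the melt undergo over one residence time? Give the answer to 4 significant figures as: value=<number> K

Convert throughput: Q = 247.2 kg/h = 247.2/3600 = 0.0686667 kg/s
t_res = M / Q_s = 1.69 / 0.0686667 = 24.6117 s
Convert to SI: D = 0.1173 m, h = 0.00725 m, N = 43.2/60 = 0.72 rev/s
γ̇ = π D N / h = (π)(0.1173)(0.72) / 0.00725 = 36.5967 s⁻¹
ΔT = η·γ̇²·t_res/(ρ·cp) = [1195 × 36.5967² × 24.6117] / [1123 × 2019] = 17.3731 K

value=17.37 K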